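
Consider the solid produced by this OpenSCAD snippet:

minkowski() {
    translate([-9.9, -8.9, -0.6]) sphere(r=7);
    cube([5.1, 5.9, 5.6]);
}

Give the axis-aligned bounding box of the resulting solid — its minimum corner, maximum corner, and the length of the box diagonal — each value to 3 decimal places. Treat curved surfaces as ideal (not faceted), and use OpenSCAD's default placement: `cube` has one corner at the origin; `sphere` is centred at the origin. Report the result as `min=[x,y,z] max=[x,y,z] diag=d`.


min=[-16.900,-15.900,-7.600] max=[2.200,4.000,12.000] diag=33.838

A = translate([-9.9, -8.9, -0.6]) sphere(r=7) → bbox [-16.9,-15.9,-7.6] .. [-2.9,-1.9,6.4]
B = cube([5.1, 5.9, 5.6]) → bbox [0,0,0] .. [5.1,5.9,5.6]
lo = A.lo+B.lo = [-16.9+0, -15.9+0, -7.6+0] = [-16.900,-15.900,-7.600]
hi = A.hi+B.hi = [-2.9+5.1, -1.9+5.9, 6.4+5.6] = [2.200,4.000,12.000]
diag = √(19.1²+19.9²+19.6²) = √1144.98 = 33.838


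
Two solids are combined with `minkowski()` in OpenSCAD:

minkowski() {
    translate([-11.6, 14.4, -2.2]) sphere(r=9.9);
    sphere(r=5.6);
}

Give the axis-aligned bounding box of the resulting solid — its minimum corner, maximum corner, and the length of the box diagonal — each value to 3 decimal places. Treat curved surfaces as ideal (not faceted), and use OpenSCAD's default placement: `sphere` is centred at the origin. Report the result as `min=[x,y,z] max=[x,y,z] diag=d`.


A = translate([-11.6, 14.4, -2.2]) sphere(r=9.9) → bbox [-21.5,4.5,-12.1] .. [-1.7,24.3,7.7]
B = sphere(r=5.6) → bbox [-5.6,-5.6,-5.6] .. [5.6,5.6,5.6]
lo = A.lo+B.lo = [-21.5-5.6, 4.5-5.6, -12.1-5.6] = [-27.100,-1.100,-17.700]
hi = A.hi+B.hi = [-1.7+5.6, 24.3+5.6, 7.7+5.6] = [3.900,29.900,13.300]
diag = √(31²+31²+31²) = √2883 = 53.694

min=[-27.100,-1.100,-17.700] max=[3.900,29.900,13.300] diag=53.694


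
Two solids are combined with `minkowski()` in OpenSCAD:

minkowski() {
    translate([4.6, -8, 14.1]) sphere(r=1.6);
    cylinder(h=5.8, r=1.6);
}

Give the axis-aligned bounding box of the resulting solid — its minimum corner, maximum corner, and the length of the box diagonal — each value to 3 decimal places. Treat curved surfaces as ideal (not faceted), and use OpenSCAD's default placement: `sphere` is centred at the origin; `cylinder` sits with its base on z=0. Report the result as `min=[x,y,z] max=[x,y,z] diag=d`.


min=[1.400,-11.200,12.500] max=[7.800,-4.800,21.500] diag=12.764

A = translate([4.6, -8, 14.1]) sphere(r=1.6) → bbox [3,-9.6,12.5] .. [6.2,-6.4,15.7]
B = cylinder(h=5.8, r=1.6) → bbox [-1.6,-1.6,0] .. [1.6,1.6,5.8]
lo = A.lo+B.lo = [3-1.6, -9.6-1.6, 12.5+0] = [1.400,-11.200,12.500]
hi = A.hi+B.hi = [6.2+1.6, -6.4+1.6, 15.7+5.8] = [7.800,-4.800,21.500]
diag = √(6.4²+6.4²+9²) = √162.92 = 12.764


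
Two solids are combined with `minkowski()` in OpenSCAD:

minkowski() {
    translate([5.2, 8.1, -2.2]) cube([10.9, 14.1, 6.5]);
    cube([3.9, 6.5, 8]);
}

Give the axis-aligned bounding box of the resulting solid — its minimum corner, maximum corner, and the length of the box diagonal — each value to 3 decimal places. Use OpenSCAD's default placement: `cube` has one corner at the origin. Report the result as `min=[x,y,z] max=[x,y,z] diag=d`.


min=[5.200,8.100,-2.200] max=[20.000,28.700,12.300] diag=29.217

A = translate([5.2, 8.1, -2.2]) cube([10.9, 14.1, 6.5]) → bbox [5.2,8.1,-2.2] .. [16.1,22.2,4.3]
B = cube([3.9, 6.5, 8]) → bbox [0,0,0] .. [3.9,6.5,8]
lo = A.lo+B.lo = [5.2+0, 8.1+0, -2.2+0] = [5.200,8.100,-2.200]
hi = A.hi+B.hi = [16.1+3.9, 22.2+6.5, 4.3+8] = [20.000,28.700,12.300]
diag = √(14.8²+20.6²+14.5²) = √853.65 = 29.217


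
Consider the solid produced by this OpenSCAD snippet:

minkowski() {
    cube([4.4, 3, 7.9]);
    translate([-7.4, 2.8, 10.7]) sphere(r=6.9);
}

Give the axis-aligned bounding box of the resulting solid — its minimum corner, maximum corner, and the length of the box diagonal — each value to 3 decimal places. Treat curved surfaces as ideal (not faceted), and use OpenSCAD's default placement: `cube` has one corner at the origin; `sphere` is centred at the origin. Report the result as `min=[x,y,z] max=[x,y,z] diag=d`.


min=[-14.300,-4.100,3.800] max=[3.900,12.700,25.500] diag=32.930

A = translate([-7.4, 2.8, 10.7]) sphere(r=6.9) → bbox [-14.3,-4.1,3.8] .. [-0.5,9.7,17.6]
B = cube([4.4, 3, 7.9]) → bbox [0,0,0] .. [4.4,3,7.9]
lo = A.lo+B.lo = [-14.3+0, -4.1+0, 3.8+0] = [-14.300,-4.100,3.800]
hi = A.hi+B.hi = [-0.5+4.4, 9.7+3, 17.6+7.9] = [3.900,12.700,25.500]
diag = √(18.2²+16.8²+21.7²) = √1084.37 = 32.930


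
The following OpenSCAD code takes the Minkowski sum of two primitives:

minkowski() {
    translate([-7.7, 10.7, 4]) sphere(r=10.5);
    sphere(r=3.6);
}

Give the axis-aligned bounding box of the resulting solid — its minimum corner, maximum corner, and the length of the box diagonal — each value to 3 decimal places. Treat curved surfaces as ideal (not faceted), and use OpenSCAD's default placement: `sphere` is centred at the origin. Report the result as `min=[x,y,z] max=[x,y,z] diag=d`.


A = translate([-7.7, 10.7, 4]) sphere(r=10.5) → bbox [-18.2,0.2,-6.5] .. [2.8,21.2,14.5]
B = sphere(r=3.6) → bbox [-3.6,-3.6,-3.6] .. [3.6,3.6,3.6]
lo = A.lo+B.lo = [-18.2-3.6, 0.2-3.6, -6.5-3.6] = [-21.800,-3.400,-10.100]
hi = A.hi+B.hi = [2.8+3.6, 21.2+3.6, 14.5+3.6] = [6.400,24.800,18.100]
diag = √(28.2²+28.2²+28.2²) = √2385.72 = 48.844

min=[-21.800,-3.400,-10.100] max=[6.400,24.800,18.100] diag=48.844


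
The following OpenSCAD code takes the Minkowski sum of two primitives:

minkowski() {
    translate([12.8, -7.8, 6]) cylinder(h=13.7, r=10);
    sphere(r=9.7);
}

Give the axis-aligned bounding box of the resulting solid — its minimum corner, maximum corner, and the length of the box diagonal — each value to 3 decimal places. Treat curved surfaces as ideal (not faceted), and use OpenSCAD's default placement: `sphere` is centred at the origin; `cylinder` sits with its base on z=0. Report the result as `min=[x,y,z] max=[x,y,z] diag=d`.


A = translate([12.8, -7.8, 6]) cylinder(h=13.7, r=10) → bbox [2.8,-17.8,6] .. [22.8,2.2,19.7]
B = sphere(r=9.7) → bbox [-9.7,-9.7,-9.7] .. [9.7,9.7,9.7]
lo = A.lo+B.lo = [2.8-9.7, -17.8-9.7, 6-9.7] = [-6.900,-27.500,-3.700]
hi = A.hi+B.hi = [22.8+9.7, 2.2+9.7, 19.7+9.7] = [32.500,11.900,29.400]
diag = √(39.4²+39.4²+33.1²) = √4200.33 = 64.810

min=[-6.900,-27.500,-3.700] max=[32.500,11.900,29.400] diag=64.810


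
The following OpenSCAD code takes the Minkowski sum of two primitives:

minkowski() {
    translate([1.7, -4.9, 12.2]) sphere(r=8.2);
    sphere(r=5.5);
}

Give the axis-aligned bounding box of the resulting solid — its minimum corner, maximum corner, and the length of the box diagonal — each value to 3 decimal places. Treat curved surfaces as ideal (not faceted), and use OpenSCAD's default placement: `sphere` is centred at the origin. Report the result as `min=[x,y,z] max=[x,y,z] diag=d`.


A = translate([1.7, -4.9, 12.2]) sphere(r=8.2) → bbox [-6.5,-13.1,4] .. [9.9,3.3,20.4]
B = sphere(r=5.5) → bbox [-5.5,-5.5,-5.5] .. [5.5,5.5,5.5]
lo = A.lo+B.lo = [-6.5-5.5, -13.1-5.5, 4-5.5] = [-12.000,-18.600,-1.500]
hi = A.hi+B.hi = [9.9+5.5, 3.3+5.5, 20.4+5.5] = [15.400,8.800,25.900]
diag = √(27.4²+27.4²+27.4²) = √2252.28 = 47.458

min=[-12.000,-18.600,-1.500] max=[15.400,8.800,25.900] diag=47.458


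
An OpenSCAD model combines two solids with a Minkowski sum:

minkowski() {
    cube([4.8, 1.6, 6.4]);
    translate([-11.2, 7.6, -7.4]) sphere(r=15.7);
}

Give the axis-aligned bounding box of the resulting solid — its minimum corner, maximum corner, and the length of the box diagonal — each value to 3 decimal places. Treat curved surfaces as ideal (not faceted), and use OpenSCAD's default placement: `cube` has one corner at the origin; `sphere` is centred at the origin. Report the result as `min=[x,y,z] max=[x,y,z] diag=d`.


A = translate([-11.2, 7.6, -7.4]) sphere(r=15.7) → bbox [-26.9,-8.1,-23.1] .. [4.5,23.3,8.3]
B = cube([4.8, 1.6, 6.4]) → bbox [0,0,0] .. [4.8,1.6,6.4]
lo = A.lo+B.lo = [-26.9+0, -8.1+0, -23.1+0] = [-26.900,-8.100,-23.100]
hi = A.hi+B.hi = [4.5+4.8, 23.3+1.6, 8.3+6.4] = [9.300,24.900,14.700]
diag = √(36.2²+33²+37.8²) = √3828.28 = 61.873

min=[-26.900,-8.100,-23.100] max=[9.300,24.900,14.700] diag=61.873


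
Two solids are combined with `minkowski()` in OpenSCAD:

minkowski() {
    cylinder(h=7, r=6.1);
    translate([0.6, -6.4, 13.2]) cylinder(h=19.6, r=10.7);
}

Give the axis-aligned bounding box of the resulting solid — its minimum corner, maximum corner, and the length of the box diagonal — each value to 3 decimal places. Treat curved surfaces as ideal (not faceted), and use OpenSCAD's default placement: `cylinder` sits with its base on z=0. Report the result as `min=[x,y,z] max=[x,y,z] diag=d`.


A = translate([0.6, -6.4, 13.2]) cylinder(h=19.6, r=10.7) → bbox [-10.1,-17.1,13.2] .. [11.3,4.3,32.8]
B = cylinder(h=7, r=6.1) → bbox [-6.1,-6.1,0] .. [6.1,6.1,7]
lo = A.lo+B.lo = [-10.1-6.1, -17.1-6.1, 13.2+0] = [-16.200,-23.200,13.200]
hi = A.hi+B.hi = [11.3+6.1, 4.3+6.1, 32.8+7] = [17.400,10.400,39.800]
diag = √(33.6²+33.6²+26.6²) = √2965.48 = 54.456

min=[-16.200,-23.200,13.200] max=[17.400,10.400,39.800] diag=54.456


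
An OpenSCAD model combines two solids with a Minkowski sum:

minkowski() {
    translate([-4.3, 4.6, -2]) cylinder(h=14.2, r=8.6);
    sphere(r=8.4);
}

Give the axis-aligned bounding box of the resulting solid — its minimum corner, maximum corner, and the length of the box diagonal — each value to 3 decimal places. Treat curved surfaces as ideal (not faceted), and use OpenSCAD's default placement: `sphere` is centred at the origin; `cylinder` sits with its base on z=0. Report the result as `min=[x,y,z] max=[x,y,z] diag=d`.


A = translate([-4.3, 4.6, -2]) cylinder(h=14.2, r=8.6) → bbox [-12.9,-4,-2] .. [4.3,13.2,12.2]
B = sphere(r=8.4) → bbox [-8.4,-8.4,-8.4] .. [8.4,8.4,8.4]
lo = A.lo+B.lo = [-12.9-8.4, -4-8.4, -2-8.4] = [-21.300,-12.400,-10.400]
hi = A.hi+B.hi = [4.3+8.4, 13.2+8.4, 12.2+8.4] = [12.700,21.600,20.600]
diag = √(34²+34²+31²) = √3273 = 57.210

min=[-21.300,-12.400,-10.400] max=[12.700,21.600,20.600] diag=57.210


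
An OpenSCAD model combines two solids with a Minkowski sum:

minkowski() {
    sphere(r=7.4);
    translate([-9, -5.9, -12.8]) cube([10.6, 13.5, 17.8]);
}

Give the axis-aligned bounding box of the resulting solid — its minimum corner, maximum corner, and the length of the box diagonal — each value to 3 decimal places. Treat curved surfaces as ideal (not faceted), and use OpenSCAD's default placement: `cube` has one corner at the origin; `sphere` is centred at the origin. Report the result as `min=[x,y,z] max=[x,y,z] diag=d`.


A = translate([-9, -5.9, -12.8]) cube([10.6, 13.5, 17.8]) → bbox [-9,-5.9,-12.8] .. [1.6,7.6,5]
B = sphere(r=7.4) → bbox [-7.4,-7.4,-7.4] .. [7.4,7.4,7.4]
lo = A.lo+B.lo = [-9-7.4, -5.9-7.4, -12.8-7.4] = [-16.400,-13.300,-20.200]
hi = A.hi+B.hi = [1.6+7.4, 7.6+7.4, 5+7.4] = [9.000,15.000,12.400]
diag = √(25.4²+28.3²+32.6²) = √2508.81 = 50.088

min=[-16.400,-13.300,-20.200] max=[9.000,15.000,12.400] diag=50.088


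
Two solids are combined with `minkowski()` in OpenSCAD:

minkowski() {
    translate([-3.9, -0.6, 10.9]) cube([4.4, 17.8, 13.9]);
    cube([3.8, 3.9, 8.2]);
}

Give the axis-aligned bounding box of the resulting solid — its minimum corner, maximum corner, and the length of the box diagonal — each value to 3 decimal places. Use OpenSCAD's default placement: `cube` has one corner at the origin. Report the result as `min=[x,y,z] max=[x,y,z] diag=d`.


A = translate([-3.9, -0.6, 10.9]) cube([4.4, 17.8, 13.9]) → bbox [-3.9,-0.6,10.9] .. [0.5,17.2,24.8]
B = cube([3.8, 3.9, 8.2]) → bbox [0,0,0] .. [3.8,3.9,8.2]
lo = A.lo+B.lo = [-3.9+0, -0.6+0, 10.9+0] = [-3.900,-0.600,10.900]
hi = A.hi+B.hi = [0.5+3.8, 17.2+3.9, 24.8+8.2] = [4.300,21.100,33.000]
diag = √(8.2²+21.7²+22.1²) = √1026.54 = 32.040

min=[-3.900,-0.600,10.900] max=[4.300,21.100,33.000] diag=32.040


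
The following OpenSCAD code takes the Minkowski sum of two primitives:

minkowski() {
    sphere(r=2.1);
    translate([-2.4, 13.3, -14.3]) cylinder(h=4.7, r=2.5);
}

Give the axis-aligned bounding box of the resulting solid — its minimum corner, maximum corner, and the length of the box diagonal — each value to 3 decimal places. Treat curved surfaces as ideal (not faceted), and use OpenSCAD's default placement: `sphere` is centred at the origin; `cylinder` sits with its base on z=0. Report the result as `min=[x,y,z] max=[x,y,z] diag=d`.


min=[-7.000,8.700,-16.400] max=[2.200,17.900,-7.500] diag=15.764

A = translate([-2.4, 13.3, -14.3]) cylinder(h=4.7, r=2.5) → bbox [-4.9,10.8,-14.3] .. [0.1,15.8,-9.6]
B = sphere(r=2.1) → bbox [-2.1,-2.1,-2.1] .. [2.1,2.1,2.1]
lo = A.lo+B.lo = [-4.9-2.1, 10.8-2.1, -14.3-2.1] = [-7.000,8.700,-16.400]
hi = A.hi+B.hi = [0.1+2.1, 15.8+2.1, -9.6+2.1] = [2.200,17.900,-7.500]
diag = √(9.2²+9.2²+8.9²) = √248.49 = 15.764


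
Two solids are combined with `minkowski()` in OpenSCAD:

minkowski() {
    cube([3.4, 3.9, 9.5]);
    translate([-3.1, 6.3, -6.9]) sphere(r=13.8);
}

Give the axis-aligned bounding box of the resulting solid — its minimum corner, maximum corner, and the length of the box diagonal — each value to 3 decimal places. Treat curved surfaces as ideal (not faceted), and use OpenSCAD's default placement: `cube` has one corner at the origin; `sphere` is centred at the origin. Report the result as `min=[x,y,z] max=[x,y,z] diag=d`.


min=[-16.900,-7.500,-20.700] max=[14.100,24.000,16.400] diag=57.703

A = translate([-3.1, 6.3, -6.9]) sphere(r=13.8) → bbox [-16.9,-7.5,-20.7] .. [10.7,20.1,6.9]
B = cube([3.4, 3.9, 9.5]) → bbox [0,0,0] .. [3.4,3.9,9.5]
lo = A.lo+B.lo = [-16.9+0, -7.5+0, -20.7+0] = [-16.900,-7.500,-20.700]
hi = A.hi+B.hi = [10.7+3.4, 20.1+3.9, 6.9+9.5] = [14.100,24.000,16.400]
diag = √(31²+31.5²+37.1²) = √3329.66 = 57.703


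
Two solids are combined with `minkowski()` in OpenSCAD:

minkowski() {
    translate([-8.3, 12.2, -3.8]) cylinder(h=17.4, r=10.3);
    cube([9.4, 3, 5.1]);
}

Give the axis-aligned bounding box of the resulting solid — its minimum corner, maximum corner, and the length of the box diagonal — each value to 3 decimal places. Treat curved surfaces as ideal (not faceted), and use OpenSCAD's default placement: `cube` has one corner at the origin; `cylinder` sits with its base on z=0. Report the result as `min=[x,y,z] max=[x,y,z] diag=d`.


min=[-18.600,1.900,-3.800] max=[11.400,25.500,18.700] diag=44.308

A = translate([-8.3, 12.2, -3.8]) cylinder(h=17.4, r=10.3) → bbox [-18.6,1.9,-3.8] .. [2,22.5,13.6]
B = cube([9.4, 3, 5.1]) → bbox [0,0,0] .. [9.4,3,5.1]
lo = A.lo+B.lo = [-18.6+0, 1.9+0, -3.8+0] = [-18.600,1.900,-3.800]
hi = A.hi+B.hi = [2+9.4, 22.5+3, 13.6+5.1] = [11.400,25.500,18.700]
diag = √(30²+23.6²+22.5²) = √1963.21 = 44.308


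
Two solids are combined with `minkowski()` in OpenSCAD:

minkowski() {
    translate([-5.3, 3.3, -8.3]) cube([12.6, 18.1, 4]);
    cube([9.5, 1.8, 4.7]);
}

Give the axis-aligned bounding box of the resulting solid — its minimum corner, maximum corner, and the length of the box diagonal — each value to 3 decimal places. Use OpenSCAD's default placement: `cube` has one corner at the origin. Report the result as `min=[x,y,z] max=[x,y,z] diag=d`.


min=[-5.300,3.300,-8.300] max=[16.800,23.200,0.400] diag=30.986

A = translate([-5.3, 3.3, -8.3]) cube([12.6, 18.1, 4]) → bbox [-5.3,3.3,-8.3] .. [7.3,21.4,-4.3]
B = cube([9.5, 1.8, 4.7]) → bbox [0,0,0] .. [9.5,1.8,4.7]
lo = A.lo+B.lo = [-5.3+0, 3.3+0, -8.3+0] = [-5.300,3.300,-8.300]
hi = A.hi+B.hi = [7.3+9.5, 21.4+1.8, -4.3+4.7] = [16.800,23.200,0.400]
diag = √(22.1²+19.9²+8.7²) = √960.11 = 30.986


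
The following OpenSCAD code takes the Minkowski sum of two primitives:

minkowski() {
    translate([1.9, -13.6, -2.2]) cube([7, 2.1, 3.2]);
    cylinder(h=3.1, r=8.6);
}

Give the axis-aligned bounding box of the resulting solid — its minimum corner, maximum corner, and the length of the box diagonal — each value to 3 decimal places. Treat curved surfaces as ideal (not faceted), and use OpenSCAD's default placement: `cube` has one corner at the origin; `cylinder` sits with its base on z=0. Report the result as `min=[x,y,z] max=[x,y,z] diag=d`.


min=[-6.700,-22.200,-2.200] max=[17.500,-2.900,4.100] diag=31.588

A = translate([1.9, -13.6, -2.2]) cube([7, 2.1, 3.2]) → bbox [1.9,-13.6,-2.2] .. [8.9,-11.5,1]
B = cylinder(h=3.1, r=8.6) → bbox [-8.6,-8.6,0] .. [8.6,8.6,3.1]
lo = A.lo+B.lo = [1.9-8.6, -13.6-8.6, -2.2+0] = [-6.700,-22.200,-2.200]
hi = A.hi+B.hi = [8.9+8.6, -11.5+8.6, 1+3.1] = [17.500,-2.900,4.100]
diag = √(24.2²+19.3²+6.3²) = √997.82 = 31.588


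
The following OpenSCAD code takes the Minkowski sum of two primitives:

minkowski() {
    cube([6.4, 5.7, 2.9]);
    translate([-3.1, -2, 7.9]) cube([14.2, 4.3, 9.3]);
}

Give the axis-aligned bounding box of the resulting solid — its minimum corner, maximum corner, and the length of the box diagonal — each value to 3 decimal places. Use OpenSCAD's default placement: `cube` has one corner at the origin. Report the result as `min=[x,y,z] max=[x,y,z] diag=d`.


min=[-3.100,-2.000,7.900] max=[17.500,8.000,20.100] diag=25.946

A = translate([-3.1, -2, 7.9]) cube([14.2, 4.3, 9.3]) → bbox [-3.1,-2,7.9] .. [11.1,2.3,17.2]
B = cube([6.4, 5.7, 2.9]) → bbox [0,0,0] .. [6.4,5.7,2.9]
lo = A.lo+B.lo = [-3.1+0, -2+0, 7.9+0] = [-3.100,-2.000,7.900]
hi = A.hi+B.hi = [11.1+6.4, 2.3+5.7, 17.2+2.9] = [17.500,8.000,20.100]
diag = √(20.6²+10²+12.2²) = √673.2 = 25.946


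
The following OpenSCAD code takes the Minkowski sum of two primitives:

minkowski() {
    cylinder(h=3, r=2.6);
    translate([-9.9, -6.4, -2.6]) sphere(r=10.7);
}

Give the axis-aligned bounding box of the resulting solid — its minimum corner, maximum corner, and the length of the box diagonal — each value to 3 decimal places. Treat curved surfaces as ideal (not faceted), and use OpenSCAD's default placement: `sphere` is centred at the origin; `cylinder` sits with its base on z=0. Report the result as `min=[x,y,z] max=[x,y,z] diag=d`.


min=[-23.200,-19.700,-13.300] max=[3.400,6.900,11.100] diag=44.838

A = translate([-9.9, -6.4, -2.6]) sphere(r=10.7) → bbox [-20.6,-17.1,-13.3] .. [0.8,4.3,8.1]
B = cylinder(h=3, r=2.6) → bbox [-2.6,-2.6,0] .. [2.6,2.6,3]
lo = A.lo+B.lo = [-20.6-2.6, -17.1-2.6, -13.3+0] = [-23.200,-19.700,-13.300]
hi = A.hi+B.hi = [0.8+2.6, 4.3+2.6, 8.1+3] = [3.400,6.900,11.100]
diag = √(26.6²+26.6²+24.4²) = √2010.48 = 44.838


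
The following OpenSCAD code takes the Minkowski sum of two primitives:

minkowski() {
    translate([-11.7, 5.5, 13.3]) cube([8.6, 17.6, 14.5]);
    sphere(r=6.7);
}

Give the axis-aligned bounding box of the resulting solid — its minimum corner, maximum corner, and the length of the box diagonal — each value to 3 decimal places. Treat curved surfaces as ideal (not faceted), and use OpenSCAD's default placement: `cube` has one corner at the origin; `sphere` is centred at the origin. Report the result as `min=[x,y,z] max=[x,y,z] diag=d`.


A = translate([-11.7, 5.5, 13.3]) cube([8.6, 17.6, 14.5]) → bbox [-11.7,5.5,13.3] .. [-3.1,23.1,27.8]
B = sphere(r=6.7) → bbox [-6.7,-6.7,-6.7] .. [6.7,6.7,6.7]
lo = A.lo+B.lo = [-11.7-6.7, 5.5-6.7, 13.3-6.7] = [-18.400,-1.200,6.600]
hi = A.hi+B.hi = [-3.1+6.7, 23.1+6.7, 27.8+6.7] = [3.600,29.800,34.500]
diag = √(22²+31²+27.9²) = √2223.41 = 47.153

min=[-18.400,-1.200,6.600] max=[3.600,29.800,34.500] diag=47.153


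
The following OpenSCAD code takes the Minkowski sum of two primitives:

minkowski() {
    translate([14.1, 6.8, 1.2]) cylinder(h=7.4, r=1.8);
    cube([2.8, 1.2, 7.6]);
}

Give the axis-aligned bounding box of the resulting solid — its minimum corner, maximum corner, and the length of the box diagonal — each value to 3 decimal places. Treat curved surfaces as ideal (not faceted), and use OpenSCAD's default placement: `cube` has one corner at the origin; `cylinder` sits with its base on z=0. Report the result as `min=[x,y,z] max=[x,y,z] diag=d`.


min=[12.300,5.000,1.200] max=[18.700,9.800,16.200] diag=17.000

A = translate([14.1, 6.8, 1.2]) cylinder(h=7.4, r=1.8) → bbox [12.3,5,1.2] .. [15.9,8.6,8.6]
B = cube([2.8, 1.2, 7.6]) → bbox [0,0,0] .. [2.8,1.2,7.6]
lo = A.lo+B.lo = [12.3+0, 5+0, 1.2+0] = [12.300,5.000,1.200]
hi = A.hi+B.hi = [15.9+2.8, 8.6+1.2, 8.6+7.6] = [18.700,9.800,16.200]
diag = √(6.4²+4.8²+15²) = √289 = 17.000


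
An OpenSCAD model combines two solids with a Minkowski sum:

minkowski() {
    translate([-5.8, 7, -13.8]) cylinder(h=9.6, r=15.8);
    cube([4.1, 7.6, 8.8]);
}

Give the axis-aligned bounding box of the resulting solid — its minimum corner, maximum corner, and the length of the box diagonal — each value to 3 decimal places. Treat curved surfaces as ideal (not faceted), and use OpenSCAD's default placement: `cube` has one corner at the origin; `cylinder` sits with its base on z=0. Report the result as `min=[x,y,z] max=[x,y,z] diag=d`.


min=[-21.600,-8.800,-13.800] max=[14.100,30.400,4.600] diag=56.122

A = translate([-5.8, 7, -13.8]) cylinder(h=9.6, r=15.8) → bbox [-21.6,-8.8,-13.8] .. [10,22.8,-4.2]
B = cube([4.1, 7.6, 8.8]) → bbox [0,0,0] .. [4.1,7.6,8.8]
lo = A.lo+B.lo = [-21.6+0, -8.8+0, -13.8+0] = [-21.600,-8.800,-13.800]
hi = A.hi+B.hi = [10+4.1, 22.8+7.6, -4.2+8.8] = [14.100,30.400,4.600]
diag = √(35.7²+39.2²+18.4²) = √3149.69 = 56.122


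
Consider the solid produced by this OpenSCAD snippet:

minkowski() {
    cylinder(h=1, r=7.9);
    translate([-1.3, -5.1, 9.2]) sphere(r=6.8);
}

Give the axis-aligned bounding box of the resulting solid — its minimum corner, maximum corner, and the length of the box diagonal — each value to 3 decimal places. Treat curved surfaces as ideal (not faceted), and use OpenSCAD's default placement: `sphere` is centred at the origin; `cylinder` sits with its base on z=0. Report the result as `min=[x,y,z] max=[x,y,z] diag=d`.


A = translate([-1.3, -5.1, 9.2]) sphere(r=6.8) → bbox [-8.1,-11.9,2.4] .. [5.5,1.7,16]
B = cylinder(h=1, r=7.9) → bbox [-7.9,-7.9,0] .. [7.9,7.9,1]
lo = A.lo+B.lo = [-8.1-7.9, -11.9-7.9, 2.4+0] = [-16.000,-19.800,2.400]
hi = A.hi+B.hi = [5.5+7.9, 1.7+7.9, 16+1] = [13.400,9.600,17.000]
diag = √(29.4²+29.4²+14.6²) = √1941.88 = 44.067

min=[-16.000,-19.800,2.400] max=[13.400,9.600,17.000] diag=44.067


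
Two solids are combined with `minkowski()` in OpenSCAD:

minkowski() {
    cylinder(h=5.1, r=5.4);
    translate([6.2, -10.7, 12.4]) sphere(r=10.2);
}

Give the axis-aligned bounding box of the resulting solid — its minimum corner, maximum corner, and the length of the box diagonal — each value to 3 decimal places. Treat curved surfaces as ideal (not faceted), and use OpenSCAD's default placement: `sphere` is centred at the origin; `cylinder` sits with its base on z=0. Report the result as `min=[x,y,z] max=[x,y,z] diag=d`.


A = translate([6.2, -10.7, 12.4]) sphere(r=10.2) → bbox [-4,-20.9,2.2] .. [16.4,-0.5,22.6]
B = cylinder(h=5.1, r=5.4) → bbox [-5.4,-5.4,0] .. [5.4,5.4,5.1]
lo = A.lo+B.lo = [-4-5.4, -20.9-5.4, 2.2+0] = [-9.400,-26.300,2.200]
hi = A.hi+B.hi = [16.4+5.4, -0.5+5.4, 22.6+5.1] = [21.800,4.900,27.700]
diag = √(31.2²+31.2²+25.5²) = √2597.13 = 50.962

min=[-9.400,-26.300,2.200] max=[21.800,4.900,27.700] diag=50.962


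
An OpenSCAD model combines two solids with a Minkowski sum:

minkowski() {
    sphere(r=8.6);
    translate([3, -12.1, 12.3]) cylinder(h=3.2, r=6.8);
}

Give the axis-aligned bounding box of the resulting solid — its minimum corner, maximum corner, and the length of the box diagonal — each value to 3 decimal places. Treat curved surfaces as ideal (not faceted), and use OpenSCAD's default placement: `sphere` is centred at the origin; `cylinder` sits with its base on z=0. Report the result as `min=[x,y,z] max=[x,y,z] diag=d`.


min=[-12.400,-27.500,3.700] max=[18.400,3.300,24.100] diag=48.098

A = translate([3, -12.1, 12.3]) cylinder(h=3.2, r=6.8) → bbox [-3.8,-18.9,12.3] .. [9.8,-5.3,15.5]
B = sphere(r=8.6) → bbox [-8.6,-8.6,-8.6] .. [8.6,8.6,8.6]
lo = A.lo+B.lo = [-3.8-8.6, -18.9-8.6, 12.3-8.6] = [-12.400,-27.500,3.700]
hi = A.hi+B.hi = [9.8+8.6, -5.3+8.6, 15.5+8.6] = [18.400,3.300,24.100]
diag = √(30.8²+30.8²+20.4²) = √2313.44 = 48.098


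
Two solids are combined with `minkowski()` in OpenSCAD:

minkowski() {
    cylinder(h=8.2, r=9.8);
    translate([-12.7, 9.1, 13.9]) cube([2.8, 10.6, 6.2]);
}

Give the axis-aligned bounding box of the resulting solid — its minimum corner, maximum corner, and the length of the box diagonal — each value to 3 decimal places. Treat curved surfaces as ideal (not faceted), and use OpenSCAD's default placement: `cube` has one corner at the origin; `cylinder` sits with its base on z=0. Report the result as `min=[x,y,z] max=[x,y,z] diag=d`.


min=[-22.500,-0.700,13.900] max=[-0.100,29.500,28.300] diag=40.264

A = translate([-12.7, 9.1, 13.9]) cube([2.8, 10.6, 6.2]) → bbox [-12.7,9.1,13.9] .. [-9.9,19.7,20.1]
B = cylinder(h=8.2, r=9.8) → bbox [-9.8,-9.8,0] .. [9.8,9.8,8.2]
lo = A.lo+B.lo = [-12.7-9.8, 9.1-9.8, 13.9+0] = [-22.500,-0.700,13.900]
hi = A.hi+B.hi = [-9.9+9.8, 19.7+9.8, 20.1+8.2] = [-0.100,29.500,28.300]
diag = √(22.4²+30.2²+14.4²) = √1621.16 = 40.264


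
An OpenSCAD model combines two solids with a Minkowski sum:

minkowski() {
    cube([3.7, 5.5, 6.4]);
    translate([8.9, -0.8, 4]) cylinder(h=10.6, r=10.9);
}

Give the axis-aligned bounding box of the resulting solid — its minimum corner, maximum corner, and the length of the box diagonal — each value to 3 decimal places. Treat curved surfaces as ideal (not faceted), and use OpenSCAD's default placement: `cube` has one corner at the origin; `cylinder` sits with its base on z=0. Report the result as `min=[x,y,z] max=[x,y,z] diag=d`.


min=[-2.000,-11.700,4.000] max=[23.500,15.600,21.000] diag=41.043

A = translate([8.9, -0.8, 4]) cylinder(h=10.6, r=10.9) → bbox [-2,-11.7,4] .. [19.8,10.1,14.6]
B = cube([3.7, 5.5, 6.4]) → bbox [0,0,0] .. [3.7,5.5,6.4]
lo = A.lo+B.lo = [-2+0, -11.7+0, 4+0] = [-2.000,-11.700,4.000]
hi = A.hi+B.hi = [19.8+3.7, 10.1+5.5, 14.6+6.4] = [23.500,15.600,21.000]
diag = √(25.5²+27.3²+17²) = √1684.54 = 41.043


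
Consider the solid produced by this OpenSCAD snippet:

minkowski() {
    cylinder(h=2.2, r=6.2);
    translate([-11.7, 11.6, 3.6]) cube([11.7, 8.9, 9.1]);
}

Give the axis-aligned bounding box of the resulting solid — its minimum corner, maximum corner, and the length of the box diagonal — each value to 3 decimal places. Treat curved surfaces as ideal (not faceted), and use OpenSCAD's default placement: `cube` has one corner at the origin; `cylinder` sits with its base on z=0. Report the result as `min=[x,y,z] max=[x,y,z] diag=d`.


A = translate([-11.7, 11.6, 3.6]) cube([11.7, 8.9, 9.1]) → bbox [-11.7,11.6,3.6] .. [0,20.5,12.7]
B = cylinder(h=2.2, r=6.2) → bbox [-6.2,-6.2,0] .. [6.2,6.2,2.2]
lo = A.lo+B.lo = [-11.7-6.2, 11.6-6.2, 3.6+0] = [-17.900,5.400,3.600]
hi = A.hi+B.hi = [0+6.2, 20.5+6.2, 12.7+2.2] = [6.200,26.700,14.900]
diag = √(24.1²+21.3²+11.3²) = √1162.19 = 34.091

min=[-17.900,5.400,3.600] max=[6.200,26.700,14.900] diag=34.091


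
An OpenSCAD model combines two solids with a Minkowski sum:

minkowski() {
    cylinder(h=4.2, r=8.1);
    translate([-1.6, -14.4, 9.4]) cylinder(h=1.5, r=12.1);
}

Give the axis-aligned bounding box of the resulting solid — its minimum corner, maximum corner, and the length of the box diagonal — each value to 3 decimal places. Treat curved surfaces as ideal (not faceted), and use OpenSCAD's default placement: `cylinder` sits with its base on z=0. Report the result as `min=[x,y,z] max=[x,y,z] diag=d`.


A = translate([-1.6, -14.4, 9.4]) cylinder(h=1.5, r=12.1) → bbox [-13.7,-26.5,9.4] .. [10.5,-2.3,10.9]
B = cylinder(h=4.2, r=8.1) → bbox [-8.1,-8.1,0] .. [8.1,8.1,4.2]
lo = A.lo+B.lo = [-13.7-8.1, -26.5-8.1, 9.4+0] = [-21.800,-34.600,9.400]
hi = A.hi+B.hi = [10.5+8.1, -2.3+8.1, 10.9+4.2] = [18.600,5.800,15.100]
diag = √(40.4²+40.4²+5.7²) = √3296.81 = 57.418

min=[-21.800,-34.600,9.400] max=[18.600,5.800,15.100] diag=57.418


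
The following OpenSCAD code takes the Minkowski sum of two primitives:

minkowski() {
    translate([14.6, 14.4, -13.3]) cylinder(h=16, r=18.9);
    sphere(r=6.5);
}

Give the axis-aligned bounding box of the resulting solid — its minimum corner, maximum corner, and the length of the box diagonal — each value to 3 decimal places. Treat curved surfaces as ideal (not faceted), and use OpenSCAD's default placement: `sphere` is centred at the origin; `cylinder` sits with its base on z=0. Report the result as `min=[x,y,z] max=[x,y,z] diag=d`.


min=[-10.800,-11.000,-19.800] max=[40.000,39.800,9.200] diag=77.474

A = translate([14.6, 14.4, -13.3]) cylinder(h=16, r=18.9) → bbox [-4.3,-4.5,-13.3] .. [33.5,33.3,2.7]
B = sphere(r=6.5) → bbox [-6.5,-6.5,-6.5] .. [6.5,6.5,6.5]
lo = A.lo+B.lo = [-4.3-6.5, -4.5-6.5, -13.3-6.5] = [-10.800,-11.000,-19.800]
hi = A.hi+B.hi = [33.5+6.5, 33.3+6.5, 2.7+6.5] = [40.000,39.800,9.200]
diag = √(50.8²+50.8²+29²) = √6002.28 = 77.474


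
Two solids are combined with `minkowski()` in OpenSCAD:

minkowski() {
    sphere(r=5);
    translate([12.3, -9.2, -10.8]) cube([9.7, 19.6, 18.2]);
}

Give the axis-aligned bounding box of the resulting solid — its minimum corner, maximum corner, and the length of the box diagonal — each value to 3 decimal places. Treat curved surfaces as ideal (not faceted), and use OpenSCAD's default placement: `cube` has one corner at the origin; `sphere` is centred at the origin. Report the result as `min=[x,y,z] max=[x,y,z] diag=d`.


min=[7.300,-14.200,-15.800] max=[27.000,15.400,12.400] diag=45.382

A = translate([12.3, -9.2, -10.8]) cube([9.7, 19.6, 18.2]) → bbox [12.3,-9.2,-10.8] .. [22,10.4,7.4]
B = sphere(r=5) → bbox [-5,-5,-5] .. [5,5,5]
lo = A.lo+B.lo = [12.3-5, -9.2-5, -10.8-5] = [7.300,-14.200,-15.800]
hi = A.hi+B.hi = [22+5, 10.4+5, 7.4+5] = [27.000,15.400,12.400]
diag = √(19.7²+29.6²+28.2²) = √2059.49 = 45.382


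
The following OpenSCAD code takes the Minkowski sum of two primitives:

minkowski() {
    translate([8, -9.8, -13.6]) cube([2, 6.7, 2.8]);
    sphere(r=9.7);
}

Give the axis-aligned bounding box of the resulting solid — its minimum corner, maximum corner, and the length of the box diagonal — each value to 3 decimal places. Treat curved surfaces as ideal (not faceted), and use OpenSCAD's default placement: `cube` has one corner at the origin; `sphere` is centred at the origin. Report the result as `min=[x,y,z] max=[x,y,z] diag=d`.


min=[-1.700,-19.500,-23.300] max=[19.700,6.600,-1.100] diag=40.398

A = translate([8, -9.8, -13.6]) cube([2, 6.7, 2.8]) → bbox [8,-9.8,-13.6] .. [10,-3.1,-10.8]
B = sphere(r=9.7) → bbox [-9.7,-9.7,-9.7] .. [9.7,9.7,9.7]
lo = A.lo+B.lo = [8-9.7, -9.8-9.7, -13.6-9.7] = [-1.700,-19.500,-23.300]
hi = A.hi+B.hi = [10+9.7, -3.1+9.7, -10.8+9.7] = [19.700,6.600,-1.100]
diag = √(21.4²+26.1²+22.2²) = √1632.01 = 40.398


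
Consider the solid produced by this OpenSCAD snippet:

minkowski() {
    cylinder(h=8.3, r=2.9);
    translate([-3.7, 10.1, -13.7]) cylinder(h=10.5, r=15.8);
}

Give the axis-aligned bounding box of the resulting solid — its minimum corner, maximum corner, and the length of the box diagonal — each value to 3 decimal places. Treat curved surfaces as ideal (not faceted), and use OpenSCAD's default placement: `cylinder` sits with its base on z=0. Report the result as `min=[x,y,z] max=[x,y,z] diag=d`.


min=[-22.400,-8.600,-13.700] max=[15.000,28.800,5.100] diag=56.133

A = translate([-3.7, 10.1, -13.7]) cylinder(h=10.5, r=15.8) → bbox [-19.5,-5.7,-13.7] .. [12.1,25.9,-3.2]
B = cylinder(h=8.3, r=2.9) → bbox [-2.9,-2.9,0] .. [2.9,2.9,8.3]
lo = A.lo+B.lo = [-19.5-2.9, -5.7-2.9, -13.7+0] = [-22.400,-8.600,-13.700]
hi = A.hi+B.hi = [12.1+2.9, 25.9+2.9, -3.2+8.3] = [15.000,28.800,5.100]
diag = √(37.4²+37.4²+18.8²) = √3150.96 = 56.133


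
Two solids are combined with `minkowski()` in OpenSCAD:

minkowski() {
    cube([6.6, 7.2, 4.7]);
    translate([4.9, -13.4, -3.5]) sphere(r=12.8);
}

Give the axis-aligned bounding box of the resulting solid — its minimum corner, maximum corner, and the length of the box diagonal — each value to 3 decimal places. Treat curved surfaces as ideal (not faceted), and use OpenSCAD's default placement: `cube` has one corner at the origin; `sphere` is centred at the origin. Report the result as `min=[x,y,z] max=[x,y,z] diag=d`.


A = translate([4.9, -13.4, -3.5]) sphere(r=12.8) → bbox [-7.9,-26.2,-16.3] .. [17.7,-0.6,9.3]
B = cube([6.6, 7.2, 4.7]) → bbox [0,0,0] .. [6.6,7.2,4.7]
lo = A.lo+B.lo = [-7.9+0, -26.2+0, -16.3+0] = [-7.900,-26.200,-16.300]
hi = A.hi+B.hi = [17.7+6.6, -0.6+7.2, 9.3+4.7] = [24.300,6.600,14.000]
diag = √(32.2²+32.8²+30.3²) = √3030.77 = 55.052

min=[-7.900,-26.200,-16.300] max=[24.300,6.600,14.000] diag=55.052


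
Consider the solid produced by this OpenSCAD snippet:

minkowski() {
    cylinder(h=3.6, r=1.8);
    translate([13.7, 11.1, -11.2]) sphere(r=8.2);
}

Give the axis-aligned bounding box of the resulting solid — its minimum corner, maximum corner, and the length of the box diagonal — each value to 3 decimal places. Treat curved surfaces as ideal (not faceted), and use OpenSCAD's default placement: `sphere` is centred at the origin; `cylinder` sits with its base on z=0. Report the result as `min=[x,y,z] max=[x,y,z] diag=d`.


A = translate([13.7, 11.1, -11.2]) sphere(r=8.2) → bbox [5.5,2.9,-19.4] .. [21.9,19.3,-3]
B = cylinder(h=3.6, r=1.8) → bbox [-1.8,-1.8,0] .. [1.8,1.8,3.6]
lo = A.lo+B.lo = [5.5-1.8, 2.9-1.8, -19.4+0] = [3.700,1.100,-19.400]
hi = A.hi+B.hi = [21.9+1.8, 19.3+1.8, -3+3.6] = [23.700,21.100,0.600]
diag = √(20²+20²+20²) = √1200 = 34.641

min=[3.700,1.100,-19.400] max=[23.700,21.100,0.600] diag=34.641


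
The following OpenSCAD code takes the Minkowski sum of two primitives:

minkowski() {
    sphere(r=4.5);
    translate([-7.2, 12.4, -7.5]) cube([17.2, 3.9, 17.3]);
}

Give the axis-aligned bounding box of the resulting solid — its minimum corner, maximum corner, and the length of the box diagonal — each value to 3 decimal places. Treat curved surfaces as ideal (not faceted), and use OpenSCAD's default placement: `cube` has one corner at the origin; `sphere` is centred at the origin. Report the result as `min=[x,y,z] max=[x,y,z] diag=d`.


A = translate([-7.2, 12.4, -7.5]) cube([17.2, 3.9, 17.3]) → bbox [-7.2,12.4,-7.5] .. [10,16.3,9.8]
B = sphere(r=4.5) → bbox [-4.5,-4.5,-4.5] .. [4.5,4.5,4.5]
lo = A.lo+B.lo = [-7.2-4.5, 12.4-4.5, -7.5-4.5] = [-11.700,7.900,-12.000]
hi = A.hi+B.hi = [10+4.5, 16.3+4.5, 9.8+4.5] = [14.500,20.800,14.300]
diag = √(26.2²+12.9²+26.3²) = √1544.54 = 39.301

min=[-11.700,7.900,-12.000] max=[14.500,20.800,14.300] diag=39.301


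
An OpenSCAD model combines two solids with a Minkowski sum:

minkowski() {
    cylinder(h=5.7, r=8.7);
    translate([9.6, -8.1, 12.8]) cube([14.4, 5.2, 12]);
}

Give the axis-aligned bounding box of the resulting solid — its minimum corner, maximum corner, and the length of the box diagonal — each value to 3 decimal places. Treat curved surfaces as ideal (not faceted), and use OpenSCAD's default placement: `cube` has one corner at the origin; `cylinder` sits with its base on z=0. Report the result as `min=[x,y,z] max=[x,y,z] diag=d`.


A = translate([9.6, -8.1, 12.8]) cube([14.4, 5.2, 12]) → bbox [9.6,-8.1,12.8] .. [24,-2.9,24.8]
B = cylinder(h=5.7, r=8.7) → bbox [-8.7,-8.7,0] .. [8.7,8.7,5.7]
lo = A.lo+B.lo = [9.6-8.7, -8.1-8.7, 12.8+0] = [0.900,-16.800,12.800]
hi = A.hi+B.hi = [24+8.7, -2.9+8.7, 24.8+5.7] = [32.700,5.800,30.500]
diag = √(31.8²+22.6²+17.7²) = √1835.29 = 42.840

min=[0.900,-16.800,12.800] max=[32.700,5.800,30.500] diag=42.840


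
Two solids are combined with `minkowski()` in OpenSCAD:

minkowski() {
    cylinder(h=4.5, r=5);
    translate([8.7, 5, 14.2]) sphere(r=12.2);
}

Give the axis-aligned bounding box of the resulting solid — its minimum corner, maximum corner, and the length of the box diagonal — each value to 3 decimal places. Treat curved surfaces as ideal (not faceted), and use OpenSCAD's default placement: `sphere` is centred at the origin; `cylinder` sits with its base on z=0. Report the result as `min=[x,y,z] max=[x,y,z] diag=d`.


min=[-8.500,-12.200,2.000] max=[25.900,22.200,30.900] diag=56.586

A = translate([8.7, 5, 14.2]) sphere(r=12.2) → bbox [-3.5,-7.2,2] .. [20.9,17.2,26.4]
B = cylinder(h=4.5, r=5) → bbox [-5,-5,0] .. [5,5,4.5]
lo = A.lo+B.lo = [-3.5-5, -7.2-5, 2+0] = [-8.500,-12.200,2.000]
hi = A.hi+B.hi = [20.9+5, 17.2+5, 26.4+4.5] = [25.900,22.200,30.900]
diag = √(34.4²+34.4²+28.9²) = √3201.93 = 56.586


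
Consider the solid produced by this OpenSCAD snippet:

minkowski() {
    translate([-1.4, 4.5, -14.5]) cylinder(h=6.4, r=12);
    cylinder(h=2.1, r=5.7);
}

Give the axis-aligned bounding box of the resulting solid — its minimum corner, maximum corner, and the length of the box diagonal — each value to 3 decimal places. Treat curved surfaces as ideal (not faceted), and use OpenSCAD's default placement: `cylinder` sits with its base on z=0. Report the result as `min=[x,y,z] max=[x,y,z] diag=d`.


A = translate([-1.4, 4.5, -14.5]) cylinder(h=6.4, r=12) → bbox [-13.4,-7.5,-14.5] .. [10.6,16.5,-8.1]
B = cylinder(h=2.1, r=5.7) → bbox [-5.7,-5.7,0] .. [5.7,5.7,2.1]
lo = A.lo+B.lo = [-13.4-5.7, -7.5-5.7, -14.5+0] = [-19.100,-13.200,-14.500]
hi = A.hi+B.hi = [10.6+5.7, 16.5+5.7, -8.1+2.1] = [16.300,22.200,-6.000]
diag = √(35.4²+35.4²+8.5²) = √2578.57 = 50.780

min=[-19.100,-13.200,-14.500] max=[16.300,22.200,-6.000] diag=50.780


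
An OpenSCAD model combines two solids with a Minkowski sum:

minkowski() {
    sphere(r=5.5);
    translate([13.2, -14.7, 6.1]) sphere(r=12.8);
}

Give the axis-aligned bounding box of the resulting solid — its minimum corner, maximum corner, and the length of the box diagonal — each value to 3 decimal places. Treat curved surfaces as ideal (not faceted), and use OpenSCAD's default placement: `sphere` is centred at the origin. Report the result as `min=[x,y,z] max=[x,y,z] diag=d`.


A = translate([13.2, -14.7, 6.1]) sphere(r=12.8) → bbox [0.4,-27.5,-6.7] .. [26,-1.9,18.9]
B = sphere(r=5.5) → bbox [-5.5,-5.5,-5.5] .. [5.5,5.5,5.5]
lo = A.lo+B.lo = [0.4-5.5, -27.5-5.5, -6.7-5.5] = [-5.100,-33.000,-12.200]
hi = A.hi+B.hi = [26+5.5, -1.9+5.5, 18.9+5.5] = [31.500,3.600,24.400]
diag = √(36.6²+36.6²+36.6²) = √4018.68 = 63.393

min=[-5.100,-33.000,-12.200] max=[31.500,3.600,24.400] diag=63.393


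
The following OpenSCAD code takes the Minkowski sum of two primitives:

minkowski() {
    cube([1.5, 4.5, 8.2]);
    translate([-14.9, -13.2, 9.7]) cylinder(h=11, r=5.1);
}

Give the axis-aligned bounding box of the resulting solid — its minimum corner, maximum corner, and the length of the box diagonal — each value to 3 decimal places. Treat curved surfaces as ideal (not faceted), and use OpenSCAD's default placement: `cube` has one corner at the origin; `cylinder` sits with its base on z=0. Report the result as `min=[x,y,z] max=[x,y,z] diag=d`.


A = translate([-14.9, -13.2, 9.7]) cylinder(h=11, r=5.1) → bbox [-20,-18.3,9.7] .. [-9.8,-8.1,20.7]
B = cube([1.5, 4.5, 8.2]) → bbox [0,0,0] .. [1.5,4.5,8.2]
lo = A.lo+B.lo = [-20+0, -18.3+0, 9.7+0] = [-20.000,-18.300,9.700]
hi = A.hi+B.hi = [-9.8+1.5, -8.1+4.5, 20.7+8.2] = [-8.300,-3.600,28.900]
diag = √(11.7²+14.7²+19.2²) = √721.62 = 26.863

min=[-20.000,-18.300,9.700] max=[-8.300,-3.600,28.900] diag=26.863


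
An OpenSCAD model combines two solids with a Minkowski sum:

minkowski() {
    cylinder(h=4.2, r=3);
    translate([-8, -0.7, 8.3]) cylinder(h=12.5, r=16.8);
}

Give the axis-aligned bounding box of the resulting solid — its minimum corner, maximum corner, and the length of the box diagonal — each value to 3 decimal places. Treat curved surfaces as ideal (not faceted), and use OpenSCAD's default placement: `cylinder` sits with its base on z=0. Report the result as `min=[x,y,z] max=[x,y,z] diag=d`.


A = translate([-8, -0.7, 8.3]) cylinder(h=12.5, r=16.8) → bbox [-24.8,-17.5,8.3] .. [8.8,16.1,20.8]
B = cylinder(h=4.2, r=3) → bbox [-3,-3,0] .. [3,3,4.2]
lo = A.lo+B.lo = [-24.8-3, -17.5-3, 8.3+0] = [-27.800,-20.500,8.300]
hi = A.hi+B.hi = [8.8+3, 16.1+3, 20.8+4.2] = [11.800,19.100,25.000]
diag = √(39.6²+39.6²+16.7²) = √3415.21 = 58.440

min=[-27.800,-20.500,8.300] max=[11.800,19.100,25.000] diag=58.440
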